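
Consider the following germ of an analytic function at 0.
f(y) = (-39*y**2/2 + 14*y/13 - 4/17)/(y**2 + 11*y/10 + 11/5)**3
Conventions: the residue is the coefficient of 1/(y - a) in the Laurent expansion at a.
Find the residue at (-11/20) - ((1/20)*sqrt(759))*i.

The factor y**2 + 11*y/10 + 11/5 splits as (y - a)(y - a') with a = (-11/20) - ((1/20)*sqrt(759))*i, a' = (-11/20) + ((1/20)*sqrt(759))*i. At the order-3 pole a set g(y) = (y - a)^3*f(y) = [-39*y**2/2 + 14*y/13 - 4/17] / (y - a')^3.
Order-3 pole: residue = g''(a)/2; g''((-11/20) - ((1/20)*sqrt(759))*i) = -((1684913000/32210416953)*sqrt(759))*i, so the residue is -((842456500/32210416953)*sqrt(759))*i.

The residue is -((842456500/32210416953)*sqrt(759))*i.


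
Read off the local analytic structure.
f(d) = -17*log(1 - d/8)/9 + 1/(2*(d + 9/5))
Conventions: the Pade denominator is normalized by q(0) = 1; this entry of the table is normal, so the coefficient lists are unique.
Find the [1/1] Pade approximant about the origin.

Taylor coefficients needed (expand at 0): a_0 = 5/18, a_1 = 53/648, a_2 = 9377/93312.
Write the denominator as Q(d) = 1 + q1*d. Requiring Q*f - P = O(d^3) with deg P <= 1 kills the coefficients of d^2..d^2 in Q*f:
  d^2: a_2 + q1*a_1 = 0, i.e. 9377/93312 + (53/648)*q1 = 0.
Solving this linear system: q1 = -9377/7632.
The numerator is Q*f truncated at degree 1: P0 = a_0 = 5/18; P1 = a_1 + q1*a_0 = -3961/15264.

The Pade approximant has numerator coefficients [5/18, -3961/15264]; denominator coefficients [1, -9377/7632].


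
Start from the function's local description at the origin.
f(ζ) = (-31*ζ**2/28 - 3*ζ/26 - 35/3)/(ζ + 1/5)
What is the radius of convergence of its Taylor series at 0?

Denominator factor (ζ + 1/5): pole of order 1 at -1/5, modulus 1/5.
The radius of convergence is the smallest modulus among the singular points: 1/5.

The radius of convergence is 1/5.


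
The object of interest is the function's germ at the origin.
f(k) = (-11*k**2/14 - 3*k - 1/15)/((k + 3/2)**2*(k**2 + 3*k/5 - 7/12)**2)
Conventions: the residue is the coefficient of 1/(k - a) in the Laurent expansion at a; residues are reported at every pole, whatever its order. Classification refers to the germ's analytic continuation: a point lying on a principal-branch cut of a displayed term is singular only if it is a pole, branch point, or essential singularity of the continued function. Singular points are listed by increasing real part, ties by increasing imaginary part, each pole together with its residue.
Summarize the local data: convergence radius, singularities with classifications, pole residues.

Radius of convergence at 0: -3/10 + (1/30)*sqrt(606).
At -3/2: a pole of order 2; residue 2324970/85169.
At -3/10 - (1/30)*sqrt(606): a pole of order 2; residue -1162485/85169 - (3860131305/6950471752)*sqrt(606).
At -3/10 + (1/30)*sqrt(606): a pole of order 2; residue -1162485/85169 + (3860131305/6950471752)*sqrt(606).

Denominator factor (k**2 + 3*k/5 - 7/12)^2: discriminant 202/75, real irrational roots -3/10 + (1/30)*sqrt(606) and -3/10 - (1/30)*sqrt(606); poles of order 2, moduli -3/10 + (1/30)*sqrt(606) and 3/10 + (1/30)*sqrt(606).
Denominator factor (k + 3/2)^2: pole of order 2 at -3/2, modulus 3/2.
The radius of convergence is the smallest modulus among the singular points: -3/10 + (1/30)*sqrt(606).
At the order-2 pole -3/2 set g(k) = (k - (-3/2))^2*f(k) = (-11*k**2/14 - 3*k - 1/15)/(k**2 + 3*k/5 - 7/12)**2.
Order-2 pole: residue = g'(a); g'(-3/2) = 2324970/85169, so the residue is 2324970/85169.
The factor k**2 + 3*k/5 - 7/12 splits as (k - a)(k - a') with a = -3/10 - (1/30)*sqrt(606), a' = -3/10 + (1/30)*sqrt(606). At the order-2 pole a set g(k) = (k - a)^2*f(k) = [(-11*k**2/14 - 3*k - 1/15)/(k + 3/2)**2] / (k - a')^2.
Order-2 pole: residue = g'(a); g'(-3/10 - (1/30)*sqrt(606)) = -1162485/85169 - (3860131305/6950471752)*sqrt(606), so the residue is -1162485/85169 - (3860131305/6950471752)*sqrt(606).
The factor k**2 + 3*k/5 - 7/12 splits as (k - a)(k - a') with a = -3/10 + (1/30)*sqrt(606), a' = -3/10 - (1/30)*sqrt(606). At the order-2 pole a set g(k) = (k - a)^2*f(k) = [(-11*k**2/14 - 3*k - 1/15)/(k + 3/2)**2] / (k - a')^2.
Order-2 pole: residue = g'(a); g'(-3/10 + (1/30)*sqrt(606)) = -1162485/85169 + (3860131305/6950471752)*sqrt(606), so the residue is -1162485/85169 + (3860131305/6950471752)*sqrt(606).
List the singular points by increasing real part (a conjugate pair: the negative imaginary part first).


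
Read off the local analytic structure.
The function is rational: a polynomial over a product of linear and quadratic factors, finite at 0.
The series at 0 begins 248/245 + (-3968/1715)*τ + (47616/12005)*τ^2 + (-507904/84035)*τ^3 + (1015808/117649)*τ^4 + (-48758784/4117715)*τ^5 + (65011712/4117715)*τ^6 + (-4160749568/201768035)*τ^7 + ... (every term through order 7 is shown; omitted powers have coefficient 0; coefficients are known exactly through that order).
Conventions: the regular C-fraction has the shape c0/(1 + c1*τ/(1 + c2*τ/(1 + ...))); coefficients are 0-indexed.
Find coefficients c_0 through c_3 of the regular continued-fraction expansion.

Taylor coefficients (read off): a_0 = 248/245, a_1 = -3968/1715, a_2 = 47616/12005, a_3 = -507904/84035.
c0 = a_0 = 248/245. Peel one level at a time: if S = 1 + c*τ/S' with S'(0) = 1, then c is the τ-coefficient of S and S' = c*τ/(S - 1).
S_1 = c0/f = 1 + (16/7)*τ + (64/49)*τ^2 + ...; c1 = 16/7.
S_2 = c1*τ/(S_1 - 1) = 1 + (-4/7)*τ + (16/49)*τ^2 + ...; c2 = -4/7.
S_3 = c2*τ/(S_2 - 1) = 1 + (4/7)*τ + ...; c3 = 4/7.

The regular C-fraction coefficients are [248/245, 16/7, -4/7, 4/7].


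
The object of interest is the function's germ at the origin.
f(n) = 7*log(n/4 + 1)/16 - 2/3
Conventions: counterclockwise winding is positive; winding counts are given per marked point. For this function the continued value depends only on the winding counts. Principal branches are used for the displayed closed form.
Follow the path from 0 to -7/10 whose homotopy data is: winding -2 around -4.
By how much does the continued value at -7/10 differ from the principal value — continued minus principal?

Continued minus principal equals -(7/4)*pi*i.

The rational part is single-valued and drops out of the difference; each branch term changes only by its own monodromy.
(7/16)*log(1 - n/(-4)): each positive loop around -4 adds 2*pi*i to the log, so winding -2 contributes (7/16)*(-2)*2*pi*i = -(7/4)*pi*i.
Summing the contributions at n = -7/10 gives -(7/4)*pi*i.


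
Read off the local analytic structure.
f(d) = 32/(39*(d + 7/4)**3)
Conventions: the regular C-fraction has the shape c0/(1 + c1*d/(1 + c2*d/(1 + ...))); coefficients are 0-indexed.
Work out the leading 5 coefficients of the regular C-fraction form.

The regular C-fraction coefficients are [2048/13377, 12/7, -4/7, 8/21, -2/21].

Taylor coefficients (expand at 0): a_0 = 2048/13377, a_1 = -8192/31213, a_2 = 65536/218491, a_3 = -1310720/4588311, a_4 = 2621440/10706059.
c0 = a_0 = 2048/13377. Peel one level at a time: if S = 1 + c*d/S' with S'(0) = 1, then c is the d-coefficient of S and S' = c*d/(S - 1).
S_1 = c0/f = 1 + (12/7)*d + (48/49)*d^2 + ...; c1 = 12/7.
S_2 = c1*d/(S_1 - 1) = 1 + (-4/7)*d + (32/147)*d^2 + ...; c2 = -4/7.
S_3 = c2*d/(S_2 - 1) = 1 + (8/21)*d + (16/441)*d^2 + ...; c3 = 8/21.
S_4 = c3*d/(S_3 - 1) = 1 + (-2/21)*d + ...; c4 = -2/21.


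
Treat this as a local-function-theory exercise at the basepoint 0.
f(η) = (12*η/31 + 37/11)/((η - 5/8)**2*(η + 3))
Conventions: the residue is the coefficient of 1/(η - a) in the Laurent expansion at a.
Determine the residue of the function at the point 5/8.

At the order-2 pole 5/8 set g(η) = (η - (5/8))^2*f(η) = (12*η/31 + 37/11)/(η + 3).
Order-2 pole: residue = g'(a); g'(5/8) = -48064/286781, so the residue is -48064/286781.

The residue is -48064/286781.


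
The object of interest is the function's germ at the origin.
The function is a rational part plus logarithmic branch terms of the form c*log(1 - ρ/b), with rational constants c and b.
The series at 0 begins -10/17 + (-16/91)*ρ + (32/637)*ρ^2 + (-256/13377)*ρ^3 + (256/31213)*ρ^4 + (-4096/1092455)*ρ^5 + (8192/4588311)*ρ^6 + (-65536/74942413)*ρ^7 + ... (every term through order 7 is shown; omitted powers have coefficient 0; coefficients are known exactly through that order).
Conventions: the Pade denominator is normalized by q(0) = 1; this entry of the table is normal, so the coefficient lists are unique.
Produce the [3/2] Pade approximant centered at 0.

The Pade approximant has numerator coefficients [-10/17, -128/221, -6928/54145, -128/66885]; denominator coefficients [1, 24/35, 24/245].

Taylor coefficients needed (read off): a_0 = -10/17, a_1 = -16/91, a_2 = 32/637, a_3 = -256/13377, a_4 = 256/31213, a_5 = -4096/1092455.
Write the denominator as Q(ρ) = 1 + q1*ρ + q2*ρ^2. Requiring Q*f - P = O(ρ^6) with deg P <= 3 kills the coefficients of ρ^4..ρ^5 in Q*f:
  ρ^4: a_4 + q1*a_3 + q2*a_2 = 0, i.e. 256/31213 + (-256/13377)*q1 + (32/637)*q2 = 0.
  ρ^5: a_5 + q1*a_4 + q2*a_3 = 0, i.e. -4096/1092455 + (256/31213)*q1 + (-256/13377)*q2 = 0.
Solving this linear system: q1 = 24/35, q2 = 24/245.
The numerator is Q*f truncated at degree 3: P0 = a_0 = -10/17; P1 = a_1 + q1*a_0 = -128/221; P2 = a_2 + q1*a_1 + q2*a_0 = -6928/54145; P3 = a_3 + q1*a_2 + q2*a_1 = -128/66885.


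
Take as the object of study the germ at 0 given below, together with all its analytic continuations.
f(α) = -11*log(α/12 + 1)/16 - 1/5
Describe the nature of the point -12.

The term (-11/16)*log(1 - α/(-12)) has argument 1 - -12/(-12) = 0 at -12: a logarithmic (infinitely-sheeted) branch point; the remaining terms are analytic or single-valued there.

The point is a logarithmic branch point.


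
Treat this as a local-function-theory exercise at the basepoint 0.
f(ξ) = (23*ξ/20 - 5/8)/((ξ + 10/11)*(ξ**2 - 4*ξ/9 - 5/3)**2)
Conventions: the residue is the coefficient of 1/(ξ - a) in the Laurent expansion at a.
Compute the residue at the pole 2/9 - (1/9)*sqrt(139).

The residue is 15848217/3610000 + (26036695971/69748810000)*sqrt(139).

The factor ξ**2 - 4*ξ/9 - 5/3 splits as (ξ - a)(ξ - a') with a = 2/9 - (1/9)*sqrt(139), a' = 2/9 + (1/9)*sqrt(139). At the order-2 pole a set g(ξ) = (ξ - a)^2*f(ξ) = [(23*ξ/20 - 5/8)/(ξ + 10/11)] / (ξ - a')^2.
Order-2 pole: residue = g'(a); g'(2/9 - (1/9)*sqrt(139)) = 15848217/3610000 + (26036695971/69748810000)*sqrt(139), so the residue is 15848217/3610000 + (26036695971/69748810000)*sqrt(139).


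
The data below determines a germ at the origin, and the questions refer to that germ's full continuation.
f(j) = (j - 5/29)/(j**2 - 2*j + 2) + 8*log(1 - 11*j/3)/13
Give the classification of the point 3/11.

The point is a logarithmic branch point.

The term (8/13)*log(1 - j/(3/11)) has argument 1 - 3/11/(3/11) = 0 at 3/11: a logarithmic (infinitely-sheeted) branch point; the remaining terms are analytic or single-valued there.


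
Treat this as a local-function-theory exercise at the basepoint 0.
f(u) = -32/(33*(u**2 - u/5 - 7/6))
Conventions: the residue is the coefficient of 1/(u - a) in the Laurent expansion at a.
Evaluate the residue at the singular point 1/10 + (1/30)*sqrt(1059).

The residue is -(160/11649)*sqrt(1059).

The factor u**2 - u/5 - 7/6 splits as (u - a)(u - a') with a = 1/10 + (1/30)*sqrt(1059), a' = 1/10 - (1/30)*sqrt(1059). At the order-1 pole a set g(u) = (u - a)*f(u) = [-32/33] / (u - a').
Simple pole: residue = g(a) at a = 1/10 + (1/30)*sqrt(1059), which is -(160/11649)*sqrt(1059).


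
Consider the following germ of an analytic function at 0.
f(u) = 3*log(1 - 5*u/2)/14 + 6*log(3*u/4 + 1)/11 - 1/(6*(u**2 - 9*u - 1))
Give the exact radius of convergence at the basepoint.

The radius of convergence is -9/2 + (1/2)*sqrt(85).

Denominator factor (u**2 - 9*u - 1): discriminant 85, real irrational roots 9/2 + (1/2)*sqrt(85) and 9/2 - (1/2)*sqrt(85); poles of order 1, moduli 9/2 + (1/2)*sqrt(85) and -9/2 + (1/2)*sqrt(85).
Branch term (3/14)*log(1 - u/(2/5)): its argument vanishes at u = 2/5, a logarithmic branch point, modulus 2/5.
Branch term (6/11)*log(1 - u/(-4/3)): its argument vanishes at u = -4/3, a logarithmic branch point, modulus 4/3.
The radius of convergence is the smallest modulus among the singular points: -9/2 + (1/2)*sqrt(85).


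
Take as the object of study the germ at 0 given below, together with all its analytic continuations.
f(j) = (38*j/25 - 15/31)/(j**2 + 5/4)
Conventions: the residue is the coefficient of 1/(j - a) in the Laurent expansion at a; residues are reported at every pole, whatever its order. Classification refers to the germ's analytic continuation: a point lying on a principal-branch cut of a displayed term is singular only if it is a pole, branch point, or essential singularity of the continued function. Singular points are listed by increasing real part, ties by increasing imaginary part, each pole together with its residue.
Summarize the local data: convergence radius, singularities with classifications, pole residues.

Radius of convergence at 0: (1/2)*sqrt(5).
At -((1/2)*sqrt(5))*i: a pole of order 1; residue (19/25) - ((3/31)*sqrt(5))*i.
At ((1/2)*sqrt(5))*i: a pole of order 1; residue (19/25) + ((3/31)*sqrt(5))*i.

Denominator factor (j**2 + 5/4): discriminant -5, complex-conjugate roots ((1/2)*sqrt(5))*i and -((1/2)*sqrt(5))*i; poles of order 1, moduli (1/2)*sqrt(5) and (1/2)*sqrt(5).
The radius of convergence is the smallest modulus among the singular points: (1/2)*sqrt(5).
The factor j**2 + 5/4 splits as (j - a)(j - a') with a = -((1/2)*sqrt(5))*i, a' = ((1/2)*sqrt(5))*i. At the order-1 pole a set g(j) = (j - a)*f(j) = [38*j/25 - 15/31] / (j - a').
Simple pole: residue = g(a) at a = -((1/2)*sqrt(5))*i, which is (19/25) - ((3/31)*sqrt(5))*i.
The factor j**2 + 5/4 splits as (j - a)(j - a') with a = ((1/2)*sqrt(5))*i, a' = -((1/2)*sqrt(5))*i. At the order-1 pole a set g(j) = (j - a)*f(j) = [38*j/25 - 15/31] / (j - a').
Simple pole: residue = g(a) at a = ((1/2)*sqrt(5))*i, which is (19/25) + ((3/31)*sqrt(5))*i.
List the singular points by increasing real part (a conjugate pair: the negative imaginary part first).


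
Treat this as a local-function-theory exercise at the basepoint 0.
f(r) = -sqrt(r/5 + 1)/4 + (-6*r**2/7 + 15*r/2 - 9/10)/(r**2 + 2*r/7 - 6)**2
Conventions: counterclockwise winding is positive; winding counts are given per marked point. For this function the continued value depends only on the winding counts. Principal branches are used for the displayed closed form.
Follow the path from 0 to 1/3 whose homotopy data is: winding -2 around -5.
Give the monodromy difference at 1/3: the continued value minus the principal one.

Continued minus principal equals 0.

The rational part is single-valued and drops out of the difference; each branch term changes only by its own monodromy.
(-1/4)*sqrt(1 - r/(-5)): winding -2 is even, the square root returns to the same sheet, contribution 0.
Summing the contributions at r = 1/3 gives 0.


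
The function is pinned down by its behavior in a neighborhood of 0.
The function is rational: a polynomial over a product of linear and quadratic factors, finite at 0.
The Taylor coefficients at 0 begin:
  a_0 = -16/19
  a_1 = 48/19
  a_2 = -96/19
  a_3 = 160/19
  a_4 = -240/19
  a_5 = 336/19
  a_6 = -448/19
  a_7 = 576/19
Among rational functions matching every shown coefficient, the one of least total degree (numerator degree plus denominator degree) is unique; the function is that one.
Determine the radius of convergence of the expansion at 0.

No rational of total degree below 3 reproduces all 8 coefficients; solving the [0/3] Pade equations on them gives f(w) = -16/(19*(w + 1)**3), whose expansion matches every shown term.
Denominator factor (w + 1)^3: pole of order 3 at -1, modulus 1.
The radius of convergence is the smallest modulus among the singular points: 1.

The radius of convergence is 1.


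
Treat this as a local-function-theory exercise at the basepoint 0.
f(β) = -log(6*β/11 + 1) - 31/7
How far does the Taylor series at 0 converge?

The radius of convergence is 11/6.

Branch term (-1)*log(1 - β/(-11/6)): its argument vanishes at β = -11/6, a logarithmic branch point, modulus 11/6.
The radius of convergence is the smallest modulus among the singular points: 11/6.


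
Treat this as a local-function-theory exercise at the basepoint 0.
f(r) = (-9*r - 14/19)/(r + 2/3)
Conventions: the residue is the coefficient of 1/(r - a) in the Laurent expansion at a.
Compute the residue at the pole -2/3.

The residue is 100/19.

At the order-1 pole -2/3 set g(r) = (r - (-2/3))*f(r) = -9*r - 14/19.
Simple pole: residue = g(a) at a = -2/3, which is 100/19.


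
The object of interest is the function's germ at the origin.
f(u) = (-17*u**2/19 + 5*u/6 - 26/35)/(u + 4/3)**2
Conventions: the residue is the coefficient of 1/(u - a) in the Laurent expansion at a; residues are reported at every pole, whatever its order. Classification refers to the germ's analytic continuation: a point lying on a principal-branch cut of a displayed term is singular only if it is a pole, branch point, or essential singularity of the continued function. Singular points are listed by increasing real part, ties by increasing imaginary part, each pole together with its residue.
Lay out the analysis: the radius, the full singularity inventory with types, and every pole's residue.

Radius of convergence at 0: 4/3.
At -4/3: a pole of order 2; residue 367/114.

Denominator factor (u + 4/3)^2: pole of order 2 at -4/3, modulus 4/3.
The radius of convergence is the smallest modulus among the singular points: 4/3.
At the order-2 pole -4/3 set g(u) = (u - (-4/3))^2*f(u) = -17*u**2/19 + 5*u/6 - 26/35.
Order-2 pole: residue = g'(a); g'(-4/3) = 367/114, so the residue is 367/114.


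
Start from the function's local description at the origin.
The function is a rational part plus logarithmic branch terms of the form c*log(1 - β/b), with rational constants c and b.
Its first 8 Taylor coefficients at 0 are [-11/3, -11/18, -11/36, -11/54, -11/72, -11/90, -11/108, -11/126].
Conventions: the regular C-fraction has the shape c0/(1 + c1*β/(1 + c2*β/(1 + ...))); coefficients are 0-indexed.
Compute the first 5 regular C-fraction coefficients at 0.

The regular C-fraction coefficients are [-11/3, -1/6, -1/3, -1/4, -1/4].

Taylor coefficients (read off): a_0 = -11/3, a_1 = -11/18, a_2 = -11/36, a_3 = -11/54, a_4 = -11/72.
c0 = a_0 = -11/3. Peel one level at a time: if S = 1 + c*β/S' with S'(0) = 1, then c is the β-coefficient of S and S' = c*β/(S - 1).
S_1 = c0/f = 1 + (-1/6)*β + (-1/18)*β^2 + ...; c1 = -1/6.
S_2 = c1*β/(S_1 - 1) = 1 + (-1/3)*β + (-1/12)*β^2 + ...; c2 = -1/3.
S_3 = c2*β/(S_2 - 1) = 1 + (-1/4)*β + (-1/16)*β^2 + ...; c3 = -1/4.
S_4 = c3*β/(S_3 - 1) = 1 + (-1/4)*β + ...; c4 = -1/4.


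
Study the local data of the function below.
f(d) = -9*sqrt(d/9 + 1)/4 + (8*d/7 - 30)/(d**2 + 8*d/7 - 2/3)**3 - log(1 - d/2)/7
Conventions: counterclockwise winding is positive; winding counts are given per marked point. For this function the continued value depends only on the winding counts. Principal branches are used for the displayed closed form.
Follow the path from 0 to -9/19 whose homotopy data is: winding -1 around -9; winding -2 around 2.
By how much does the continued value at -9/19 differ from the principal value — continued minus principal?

The rational part is single-valued and drops out of the difference; each branch term changes only by its own monodromy.
(-1/7)*log(1 - d/(2)): each positive loop around 2 adds 2*pi*i to the log, so winding -2 contributes (-1/7)*(-2)*2*pi*i = (4/7)*pi*i.
(-9/4)*sqrt(1 - d/(-9)): winding -1 is odd, the square root flips sign, contributing -2*(-9/4)*sqrt(1 - (-9/19)/(-9)) = -2*(-9/4)*sqrt(18/19) = (27/38)*sqrt(38).
Summing the contributions at d = -9/19 gives ((27/38)*sqrt(38)) + ((4/7)*pi)*i.

Continued minus principal equals ((27/38)*sqrt(38)) + ((4/7)*pi)*i.


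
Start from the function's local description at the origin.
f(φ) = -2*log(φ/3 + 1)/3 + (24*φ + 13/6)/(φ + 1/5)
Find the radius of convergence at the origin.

The radius of convergence is 1/5.

Denominator factor (φ + 1/5): pole of order 1 at -1/5, modulus 1/5.
Branch term (-2/3)*log(1 - φ/(-3)): its argument vanishes at φ = -3, a logarithmic branch point, modulus 3.
The radius of convergence is the smallest modulus among the singular points: 1/5.


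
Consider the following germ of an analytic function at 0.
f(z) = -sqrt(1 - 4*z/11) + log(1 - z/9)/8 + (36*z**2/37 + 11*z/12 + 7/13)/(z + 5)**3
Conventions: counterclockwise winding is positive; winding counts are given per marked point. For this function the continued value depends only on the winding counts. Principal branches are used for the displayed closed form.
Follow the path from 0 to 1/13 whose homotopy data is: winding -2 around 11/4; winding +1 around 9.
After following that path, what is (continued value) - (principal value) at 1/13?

The rational part is single-valued and drops out of the difference; each branch term changes only by its own monodromy.
(-1)*sqrt(1 - z/(11/4)): winding -2 is even, the square root returns to the same sheet, contribution 0.
(1/8)*log(1 - z/(9)): each positive loop around 9 adds 2*pi*i to the log, so winding +1 contributes (1/8)*(1)*2*pi*i = (1/4)*pi*i.
Summing the contributions at z = 1/13 gives (1/4)*pi*i.

Continued minus principal equals (1/4)*pi*i.


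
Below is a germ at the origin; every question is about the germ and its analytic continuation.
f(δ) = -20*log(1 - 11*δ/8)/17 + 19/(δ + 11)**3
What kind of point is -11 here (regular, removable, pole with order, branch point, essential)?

The denominator factor δ + 11 vanishes at -11 and appears to the power 3; the numerator there equals 19, nonzero, and no other factor vanishes.
The branch terms are analytic at this point.
Hence a pole whose order is the multiplicity, 3.

The point is a pole of order 3.


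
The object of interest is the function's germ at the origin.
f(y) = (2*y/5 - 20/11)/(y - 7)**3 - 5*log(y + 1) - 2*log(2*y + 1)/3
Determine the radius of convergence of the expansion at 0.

Denominator factor (y - 7)^3: pole of order 3 at 7, modulus 7.
Branch term (-5)*log(1 - y/(-1)): its argument vanishes at y = -1, a logarithmic branch point, modulus 1.
Branch term (-2/3)*log(1 - y/(-1/2)): its argument vanishes at y = -1/2, a logarithmic branch point, modulus 1/2.
The radius of convergence is the smallest modulus among the singular points: 1/2.

The radius of convergence is 1/2.


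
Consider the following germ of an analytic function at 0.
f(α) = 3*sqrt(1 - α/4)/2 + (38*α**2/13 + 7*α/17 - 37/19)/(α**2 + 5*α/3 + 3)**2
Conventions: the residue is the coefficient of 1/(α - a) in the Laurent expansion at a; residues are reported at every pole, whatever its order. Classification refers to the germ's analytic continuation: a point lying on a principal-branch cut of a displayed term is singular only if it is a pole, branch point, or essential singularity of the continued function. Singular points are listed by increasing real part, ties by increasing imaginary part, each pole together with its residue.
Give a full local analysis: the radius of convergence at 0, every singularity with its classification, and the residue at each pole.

Denominator factor (α**2 + 5*α/3 + 3)^2: discriminant -83/9, complex-conjugate roots (-5/6) + ((1/6)*sqrt(83))*i and (-5/6) - ((1/6)*sqrt(83))*i; poles of order 2, moduli sqrt(3) and sqrt(3).
Branch term (3/2)*sqrt(1 - α/(4)): its argument vanishes at α = 4, a square-root branch point, modulus 4.
The radius of convergence is the smallest modulus among the singular points: sqrt(3).
The branch term is analytic at (-5/6) - ((1/6)*sqrt(83))*i and contributes nothing to the residue; only the rational part matters.
The factor α**2 + 5*α/3 + 3 splits as (α - a)(α - a') with a = (-5/6) - ((1/6)*sqrt(83))*i, a' = (-5/6) + ((1/6)*sqrt(83))*i. At the order-2 pole a set g(α) = (α - a)^2*(rational part) = [38*α**2/13 + 7*α/17 - 37/19] / (α - a')^2.
Order-2 pole: residue = g'(a); g'((-5/6) - ((1/6)*sqrt(83))*i) = ((1469025/28926911)*sqrt(83))*i, so the residue is ((1469025/28926911)*sqrt(83))*i.
The branch term is analytic at (-5/6) + ((1/6)*sqrt(83))*i and contributes nothing to the residue; only the rational part matters.
The factor α**2 + 5*α/3 + 3 splits as (α - a)(α - a') with a = (-5/6) + ((1/6)*sqrt(83))*i, a' = (-5/6) - ((1/6)*sqrt(83))*i. At the order-2 pole a set g(α) = (α - a)^2*(rational part) = [38*α**2/13 + 7*α/17 - 37/19] / (α - a')^2.
Order-2 pole: residue = g'(a); g'((-5/6) + ((1/6)*sqrt(83))*i) = -((1469025/28926911)*sqrt(83))*i, so the residue is -((1469025/28926911)*sqrt(83))*i.
List the singular points by increasing real part (a conjugate pair: the negative imaginary part first).

Radius of convergence at 0: sqrt(3).
At (-5/6) - ((1/6)*sqrt(83))*i: a pole of order 2; residue ((1469025/28926911)*sqrt(83))*i.
At (-5/6) + ((1/6)*sqrt(83))*i: a pole of order 2; residue -((1469025/28926911)*sqrt(83))*i.
At 4: an algebraic (square-root) branch point.


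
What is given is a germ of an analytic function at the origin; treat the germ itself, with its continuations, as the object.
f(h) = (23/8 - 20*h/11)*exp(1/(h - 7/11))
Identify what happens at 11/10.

The point is a regular point.

There is no denominator, hence no pole anywhere.
The essential point of exp(1/(h - (7/11))) is 7/11, not 11/10.
So the germ continues analytically to 11/10.


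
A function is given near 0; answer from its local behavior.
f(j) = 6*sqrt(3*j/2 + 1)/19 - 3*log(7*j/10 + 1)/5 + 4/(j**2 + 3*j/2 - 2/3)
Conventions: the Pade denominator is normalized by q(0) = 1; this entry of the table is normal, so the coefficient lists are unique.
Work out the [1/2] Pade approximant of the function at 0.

Taylor coefficients needed (expand at 0): a_0 = -108/19, a_1 = -12999/950, a_2 = -1494039/38000, a_3 = -82722761/760000.
Write the denominator as Q(j) = 1 + q1*j + q2*j^2. Requiring Q*f - P = O(j^4) with deg P <= 1 kills the coefficients of j^2..j^3 in Q*f:
  j^2: a_2 + q1*a_1 + q2*a_0 = 0, i.e. -1494039/38000 + (-12999/950)*q1 + (-108/19)*q2 = 0.
  j^3: a_3 + q1*a_2 + q2*a_1 = 0, i.e. -82722761/760000 + (-1494039/38000)*q1 + (-12999/950)*q2 = 0.
Solving this linear system: q1 = -323792501/145427840, q2 = -27175397681/17451340800.
The numerator is Q*f truncated at degree 1: P0 = a_0 = -108/19; P1 = a_1 + q1*a_0 = -3548424669/3453911200.

The Pade approximant has numerator coefficients [-108/19, -3548424669/3453911200]; denominator coefficients [1, -323792501/145427840, -27175397681/17451340800].


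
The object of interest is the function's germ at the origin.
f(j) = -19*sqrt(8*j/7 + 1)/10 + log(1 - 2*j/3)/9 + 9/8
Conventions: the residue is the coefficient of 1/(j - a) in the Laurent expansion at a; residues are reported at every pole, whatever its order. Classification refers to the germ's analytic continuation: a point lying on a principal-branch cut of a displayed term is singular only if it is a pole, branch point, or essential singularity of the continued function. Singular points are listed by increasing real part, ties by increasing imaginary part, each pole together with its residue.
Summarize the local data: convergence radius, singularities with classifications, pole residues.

Branch term (-19/10)*sqrt(1 - j/(-7/8)): its argument vanishes at j = -7/8, a square-root branch point, modulus 7/8.
Branch term (1/9)*log(1 - j/(3/2)): its argument vanishes at j = 3/2, a logarithmic branch point, modulus 3/2.
The radius of convergence is the smallest modulus among the singular points: 7/8.
List the singular points by increasing real part (a conjugate pair: the negative imaginary part first).

Radius of convergence at 0: 7/8.
At -7/8: an algebraic (square-root) branch point.
At 3/2: a logarithmic branch point.


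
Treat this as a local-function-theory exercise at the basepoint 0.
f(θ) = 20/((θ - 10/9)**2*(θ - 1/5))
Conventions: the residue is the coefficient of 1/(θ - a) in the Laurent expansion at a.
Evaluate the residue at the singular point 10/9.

At the order-2 pole 10/9 set g(θ) = (θ - (10/9))^2*f(θ) = 20/(θ - 1/5).
Order-2 pole: residue = g'(a); g'(10/9) = -40500/1681, so the residue is -40500/1681.

The residue is -40500/1681.


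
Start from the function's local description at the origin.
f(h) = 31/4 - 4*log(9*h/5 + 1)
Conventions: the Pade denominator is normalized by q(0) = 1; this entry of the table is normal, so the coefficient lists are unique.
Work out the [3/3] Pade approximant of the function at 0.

The Pade approximant has numerator coefficients [31/4, 549/40, 1053/500, -20169/10000]; denominator coefficients [1, 27/10, 243/125, 729/2500].

Taylor coefficients needed (expand at 0): a_0 = 31/4, a_1 = -36/5, a_2 = 162/25, a_3 = -972/125, a_4 = 6561/625, a_5 = -236196/15625, a_6 = 354294/15625.
Write the denominator as Q(h) = 1 + q1*h + q2*h^2 + q3*h^3. Requiring Q*f - P = O(h^7) with deg P <= 3 kills the coefficients of h^4..h^6 in Q*f:
  h^4: a_4 + q1*a_3 + q2*a_2 + q3*a_1 = 0, i.e. 6561/625 + (-972/125)*q1 + (162/25)*q2 + (-36/5)*q3 = 0.
  h^5: a_5 + q1*a_4 + q2*a_3 + q3*a_2 = 0, i.e. -236196/15625 + (6561/625)*q1 + (-972/125)*q2 + (162/25)*q3 = 0.
  h^6: a_6 + q1*a_5 + q2*a_4 + q3*a_3 = 0, i.e. 354294/15625 + (-236196/15625)*q1 + (6561/625)*q2 + (-972/125)*q3 = 0.
Solving this linear system: q1 = 27/10, q2 = 243/125, q3 = 729/2500.
The numerator is Q*f truncated at degree 3: P0 = a_0 = 31/4; P1 = a_1 + q1*a_0 = 549/40; P2 = a_2 + q1*a_1 + q2*a_0 = 1053/500; P3 = a_3 + q1*a_2 + q2*a_1 + q3*a_0 = -20169/10000.


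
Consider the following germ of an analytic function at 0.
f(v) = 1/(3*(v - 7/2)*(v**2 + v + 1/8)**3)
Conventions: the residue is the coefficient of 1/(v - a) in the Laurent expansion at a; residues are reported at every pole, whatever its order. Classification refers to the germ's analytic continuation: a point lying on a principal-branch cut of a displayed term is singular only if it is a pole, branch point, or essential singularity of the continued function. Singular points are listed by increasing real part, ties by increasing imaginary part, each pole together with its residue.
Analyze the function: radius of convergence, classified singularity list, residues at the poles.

Radius of convergence at 0: 1/2 - (1/4)*sqrt(2).
At -1/2 - (1/4)*sqrt(2): a pole of order 3; residue -256/6145149 + (12259072/6145149)*sqrt(2).
At -1/2 + (1/4)*sqrt(2): a pole of order 3; residue -256/6145149 - (12259072/6145149)*sqrt(2).
At 7/2: a pole of order 1; residue 512/6145149.

Denominator factor (v**2 + v + 1/8)^3: discriminant 1/2, real irrational roots -1/2 + (1/4)*sqrt(2) and -1/2 - (1/4)*sqrt(2); poles of order 3, moduli 1/2 - (1/4)*sqrt(2) and 1/2 + (1/4)*sqrt(2).
Denominator factor (v - 7/2): pole of order 1 at 7/2, modulus 7/2.
The radius of convergence is the smallest modulus among the singular points: 1/2 - (1/4)*sqrt(2).
The factor v**2 + v + 1/8 splits as (v - a)(v - a') with a = -1/2 - (1/4)*sqrt(2), a' = -1/2 + (1/4)*sqrt(2). At the order-3 pole a set g(v) = (v - a)^3*f(v) = [1/(3*(v - 7/2))] / (v - a')^3.
Order-3 pole: residue = g''(a)/2; g''(-1/2 - (1/4)*sqrt(2)) = -512/6145149 + (24518144/6145149)*sqrt(2), so the residue is -256/6145149 + (12259072/6145149)*sqrt(2).
The factor v**2 + v + 1/8 splits as (v - a)(v - a') with a = -1/2 + (1/4)*sqrt(2), a' = -1/2 - (1/4)*sqrt(2). At the order-3 pole a set g(v) = (v - a)^3*f(v) = [1/(3*(v - 7/2))] / (v - a')^3.
Order-3 pole: residue = g''(a)/2; g''(-1/2 + (1/4)*sqrt(2)) = -512/6145149 - (24518144/6145149)*sqrt(2), so the residue is -256/6145149 - (12259072/6145149)*sqrt(2).
At the order-1 pole 7/2 set g(v) = (v - (7/2))*f(v) = 1/(3*(v**2 + v + 1/8)**3).
Simple pole: residue = g(a) at a = 7/2, which is 512/6145149.
List the singular points by increasing real part (a conjugate pair: the negative imaginary part first).


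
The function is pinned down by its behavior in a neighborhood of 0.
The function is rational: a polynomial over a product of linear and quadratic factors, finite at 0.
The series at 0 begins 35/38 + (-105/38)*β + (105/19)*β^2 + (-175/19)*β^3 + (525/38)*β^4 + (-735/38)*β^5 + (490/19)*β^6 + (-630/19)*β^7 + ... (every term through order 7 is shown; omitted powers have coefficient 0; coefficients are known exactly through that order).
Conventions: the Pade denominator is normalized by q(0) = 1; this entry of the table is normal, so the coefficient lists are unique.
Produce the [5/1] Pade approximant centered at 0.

Taylor coefficients needed (read off): a_0 = 35/38, a_1 = -105/38, a_2 = 105/19, a_3 = -175/19, a_4 = 525/38, a_5 = -735/38, a_6 = 490/19.
Write the denominator as Q(β) = 1 + q1*β. Requiring Q*f - P = O(β^7) with deg P <= 5 kills the coefficients of β^6..β^6 in Q*f:
  β^6: a_6 + q1*a_5 = 0, i.e. 490/19 + (-735/38)*q1 = 0.
Solving this linear system: q1 = 4/3.
The numerator is Q*f truncated at degree 5: P0 = a_0 = 35/38; P1 = a_1 + q1*a_0 = -175/114; P2 = a_2 + q1*a_1 = 35/19; P3 = a_3 + q1*a_2 = -35/19; P4 = a_4 + q1*a_3 = 175/114; P5 = a_5 + q1*a_4 = -35/38.

The Pade approximant has numerator coefficients [35/38, -175/114, 35/19, -35/19, 175/114, -35/38]; denominator coefficients [1, 4/3].


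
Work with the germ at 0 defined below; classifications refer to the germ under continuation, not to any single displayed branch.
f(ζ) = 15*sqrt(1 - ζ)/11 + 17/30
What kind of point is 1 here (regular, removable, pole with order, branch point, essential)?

The term (15/11)*sqrt(1 - ζ/(1)) has argument 1 - 1/(1) = 0 at 1: a square-root (algebraic, two-sheeted) branch point; the remaining terms are analytic or single-valued there.

The point is an algebraic (square-root) branch point.


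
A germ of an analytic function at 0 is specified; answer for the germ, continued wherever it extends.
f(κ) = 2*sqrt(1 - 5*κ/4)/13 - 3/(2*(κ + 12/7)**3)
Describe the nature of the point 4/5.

The term (2/13)*sqrt(1 - κ/(4/5)) has argument 1 - 4/5/(4/5) = 0 at 4/5: a square-root (algebraic, two-sheeted) branch point; the remaining terms are analytic or single-valued there.

The point is an algebraic (square-root) branch point.


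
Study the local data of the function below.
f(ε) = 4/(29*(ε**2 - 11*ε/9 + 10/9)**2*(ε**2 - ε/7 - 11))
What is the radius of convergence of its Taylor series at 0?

The radius of convergence is (1/3)*sqrt(10).

Denominator factor (ε**2 - 11*ε/9 + 10/9)^2: discriminant -239/81, complex-conjugate roots (11/18) + ((1/18)*sqrt(239))*i and (11/18) - ((1/18)*sqrt(239))*i; poles of order 2, moduli (1/3)*sqrt(10) and (1/3)*sqrt(10).
Denominator factor (ε**2 - ε/7 - 11): discriminant 2157/49, real irrational roots 1/14 + (1/14)*sqrt(2157) and 1/14 - (1/14)*sqrt(2157); poles of order 1, moduli 1/14 + (1/14)*sqrt(2157) and -1/14 + (1/14)*sqrt(2157).
The radius of convergence is the smallest modulus among the singular points: (1/3)*sqrt(10).


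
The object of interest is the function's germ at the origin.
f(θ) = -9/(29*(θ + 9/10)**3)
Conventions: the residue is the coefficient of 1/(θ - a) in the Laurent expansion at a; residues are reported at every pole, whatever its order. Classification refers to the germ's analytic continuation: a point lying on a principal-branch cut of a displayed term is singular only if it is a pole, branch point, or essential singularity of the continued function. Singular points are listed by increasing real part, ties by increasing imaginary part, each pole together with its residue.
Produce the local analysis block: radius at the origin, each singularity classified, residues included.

Radius of convergence at 0: 9/10.
At -9/10: a pole of order 3; residue 0.

Denominator factor (θ + 9/10)^3: pole of order 3 at -9/10, modulus 9/10.
The radius of convergence is the smallest modulus among the singular points: 9/10.
At the order-3 pole -9/10 set g(θ) = (θ - (-9/10))^3*f(θ) = -9/29.
Order-3 pole: residue = g''(a)/2; g''(-9/10) = 0, so the residue is 0.


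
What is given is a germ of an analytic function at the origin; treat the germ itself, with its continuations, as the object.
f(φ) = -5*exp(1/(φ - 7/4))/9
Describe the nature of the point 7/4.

The exponent 1/(φ - (7/4)) has a pole at 7/4, so exp(1/(φ - (7/4))) takes every nonzero value near it: an essential singularity (not a pole of any order).

The point is an essential singularity.


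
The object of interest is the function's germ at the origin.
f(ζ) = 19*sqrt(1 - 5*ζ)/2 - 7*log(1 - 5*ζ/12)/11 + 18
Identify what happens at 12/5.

The point is a logarithmic branch point.

The term (-7/11)*log(1 - ζ/(12/5)) has argument 1 - 12/5/(12/5) = 0 at 12/5: a logarithmic (infinitely-sheeted) branch point; the remaining terms are analytic or single-valued there.


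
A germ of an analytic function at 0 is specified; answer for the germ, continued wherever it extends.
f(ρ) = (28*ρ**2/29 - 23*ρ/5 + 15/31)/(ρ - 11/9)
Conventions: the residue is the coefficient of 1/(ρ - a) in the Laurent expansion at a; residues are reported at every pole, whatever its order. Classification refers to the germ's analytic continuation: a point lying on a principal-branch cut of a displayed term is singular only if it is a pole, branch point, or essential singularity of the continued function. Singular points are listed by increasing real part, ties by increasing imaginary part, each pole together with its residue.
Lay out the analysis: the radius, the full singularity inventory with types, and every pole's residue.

Denominator factor (ρ - 11/9): pole of order 1 at 11/9, modulus 11/9.
The radius of convergence is the smallest modulus among the singular points: 11/9.
At the order-1 pole 11/9 set g(ρ) = (ρ - (11/9))*f(ρ) = 28*ρ**2/29 - 23*ρ/5 + 15/31.
Simple pole: residue = g(a) at a = 11/9, which is -1345708/364095.

Radius of convergence at 0: 11/9.
At 11/9: a pole of order 1; residue -1345708/364095.


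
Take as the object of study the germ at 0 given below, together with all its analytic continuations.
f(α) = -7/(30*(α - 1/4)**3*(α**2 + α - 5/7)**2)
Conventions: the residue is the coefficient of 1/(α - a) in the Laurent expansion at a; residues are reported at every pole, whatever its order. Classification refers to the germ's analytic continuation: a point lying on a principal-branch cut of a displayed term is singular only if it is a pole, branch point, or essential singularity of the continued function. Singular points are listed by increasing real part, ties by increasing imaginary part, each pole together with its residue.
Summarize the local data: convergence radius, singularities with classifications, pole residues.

Radius of convergence at 0: 1/4.
At -1/2 - (3/14)*sqrt(21): a pole of order 2; residue 231110656/6834375 - (453462464/61509375)*sqrt(21).
At 1/4: a pole of order 3; residue -462221312/6834375.
At -1/2 + (3/14)*sqrt(21): a pole of order 2; residue 231110656/6834375 + (453462464/61509375)*sqrt(21).

Denominator factor (α**2 + α - 5/7)^2: discriminant 27/7, real irrational roots -1/2 + (3/14)*sqrt(21) and -1/2 - (3/14)*sqrt(21); poles of order 2, moduli -1/2 + (3/14)*sqrt(21) and 1/2 + (3/14)*sqrt(21).
Denominator factor (α - 1/4)^3: pole of order 3 at 1/4, modulus 1/4.
The radius of convergence is the smallest modulus among the singular points: 1/4.
The factor α**2 + α - 5/7 splits as (α - a)(α - a') with a = -1/2 - (3/14)*sqrt(21), a' = -1/2 + (3/14)*sqrt(21). At the order-2 pole a set g(α) = (α - a)^2*f(α) = [-7/(30*(α - 1/4)**3)] / (α - a')^2.
Order-2 pole: residue = g'(a); g'(-1/2 - (3/14)*sqrt(21)) = 231110656/6834375 - (453462464/61509375)*sqrt(21), so the residue is 231110656/6834375 - (453462464/61509375)*sqrt(21).
At the order-3 pole 1/4 set g(α) = (α - (1/4))^3*f(α) = -7/(30*(α**2 + α - 5/7)**2).
Order-3 pole: residue = g''(a)/2; g''(1/4) = -924442624/6834375, so the residue is -462221312/6834375.
The factor α**2 + α - 5/7 splits as (α - a)(α - a') with a = -1/2 + (3/14)*sqrt(21), a' = -1/2 - (3/14)*sqrt(21). At the order-2 pole a set g(α) = (α - a)^2*f(α) = [-7/(30*(α - 1/4)**3)] / (α - a')^2.
Order-2 pole: residue = g'(a); g'(-1/2 + (3/14)*sqrt(21)) = 231110656/6834375 + (453462464/61509375)*sqrt(21), so the residue is 231110656/6834375 + (453462464/61509375)*sqrt(21).
List the singular points by increasing real part (a conjugate pair: the negative imaginary part first).
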